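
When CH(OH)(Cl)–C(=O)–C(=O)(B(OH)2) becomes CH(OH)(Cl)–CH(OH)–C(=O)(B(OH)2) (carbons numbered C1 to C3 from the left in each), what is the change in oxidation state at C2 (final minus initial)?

Before: C2 has 2 bonds to C, 2 bonds to O → oxidation state +2.
After: C2 has 2 bonds to C, 1 bond to H, 1 bond to O → oxidation state 0.
Δ = 0 − (+2) = -2, so this is a reduction at C2.

-2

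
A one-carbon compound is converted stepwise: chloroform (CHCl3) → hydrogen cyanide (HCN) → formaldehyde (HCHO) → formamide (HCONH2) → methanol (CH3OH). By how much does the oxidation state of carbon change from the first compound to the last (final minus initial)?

Carbon oxidation states along the series — chloroform: +2, hydrogen cyanide: +2, formaldehyde: 0, formamide: +2, methanol: -2.
Net change = -2 − (+2) = -4.

-4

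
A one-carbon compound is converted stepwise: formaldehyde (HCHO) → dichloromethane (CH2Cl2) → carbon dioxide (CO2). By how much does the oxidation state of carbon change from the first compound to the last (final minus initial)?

+4

Carbon oxidation states along the series — formaldehyde: 0, dichloromethane: 0, carbon dioxide: +4.
Net change = +4 − (0) = +4.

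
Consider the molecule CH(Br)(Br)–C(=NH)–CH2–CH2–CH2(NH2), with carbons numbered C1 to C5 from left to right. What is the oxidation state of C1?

+1

Count +1 for every bond to an atom more electronegative than carbon and −1 for every bond to one less electronegative; C–C bonds are 0.
C1 has one bond to C (0), one bond to Br (+1), one bond to Br (+1), one bond to H (-1).
Oxidation state = 0 + 1 + 1 − 1 = +1.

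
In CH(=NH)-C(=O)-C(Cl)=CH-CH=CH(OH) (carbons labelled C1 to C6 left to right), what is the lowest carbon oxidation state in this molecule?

-1

Tallying each carbon's bonds:
C1: 1C, 1H, 2N → 0 − 1 + 2 = +1
C2: 2C, 2O → 0 + 2 = +2
C3: 3C, 1Cl → 0 + 1 = +1
C4: 3C, 1H → 0 − 1 = -1
C5: 3C, 1H → 0 − 1 = -1
C6: 2C, 1H, 1O → 0 − 1 + 1 = 0
The lowest value is -1.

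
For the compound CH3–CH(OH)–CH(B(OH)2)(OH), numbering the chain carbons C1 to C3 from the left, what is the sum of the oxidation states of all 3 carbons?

-4

Each bond to a more electronegative atom (O, N, halogen) counts +1, each bond to a less electronegative atom (H, metal, B, Si) counts −1, and each C–C bond counts 0. Tallying each carbon:
C1: 1C, 3H → 0 − 3 = -3
C2: 2C, 1H, 1O → 0 − 1 + 1 = 0
C3: 1C, 1H, 1O, 1B → 0 − 1 + 1 − 1 = -1
Sum = -3 + 0 − 1 = -4.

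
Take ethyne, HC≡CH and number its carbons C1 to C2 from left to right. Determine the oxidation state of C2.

C2 has one bond to H (-1), a triple bond to C (3×0 = 0).
Oxidation state = -1 + 0 = -1.

-1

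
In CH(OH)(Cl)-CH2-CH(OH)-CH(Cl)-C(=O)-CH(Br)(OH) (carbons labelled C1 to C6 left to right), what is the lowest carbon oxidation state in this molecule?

-2

Bonds to more-electronegative neighbours contribute +1 each, bonds to H or metals contribute −1 each, and C–C bonds contribute 0. Tallying each carbon:
C1: 1C, 1H, 1O, 1Cl → 0 − 1 + 1 + 1 = +1
C2: 2C, 2H → 0 − 2 = -2
C3: 2C, 1H, 1O → 0 − 1 + 1 = 0
C4: 2C, 1H, 1Cl → 0 − 1 + 1 = 0
C5: 2C, 2O → 0 + 2 = +2
C6: 1C, 1H, 1O, 1Br → 0 − 1 + 1 + 1 = +1
The lowest value is -2.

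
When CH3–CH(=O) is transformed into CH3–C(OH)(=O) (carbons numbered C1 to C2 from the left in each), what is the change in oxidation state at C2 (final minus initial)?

+2

Before: C2 has 1 bond to C, 1 bond to H, 2 bonds to O → oxidation state +1.
After: C2 has 1 bond to C, 3 bonds to O → oxidation state +3.
Δ = +3 − (+1) = +2, so this is an oxidation at C2.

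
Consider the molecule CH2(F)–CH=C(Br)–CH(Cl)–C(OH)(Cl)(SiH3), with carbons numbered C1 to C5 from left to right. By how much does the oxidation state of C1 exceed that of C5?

-2

C1: 1C, 2H, 1F → 0 − 2 + 1 = -1
C5: 1C, 1O, 1Cl, 1Si → 0 + 1 + 1 − 1 = +1
Difference: -1 − (+1) = -2.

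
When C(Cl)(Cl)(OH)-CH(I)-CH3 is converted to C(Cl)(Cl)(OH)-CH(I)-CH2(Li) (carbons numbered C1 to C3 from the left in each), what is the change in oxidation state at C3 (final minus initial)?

Before: C3 has 1 bond to C, 3 bonds to H → oxidation state -3.
After: C3 has 1 bond to C, 2 bonds to H, 1 bond to Li → oxidation state -3.
Δ = -3 − (-3) = 0, so no net redox change at C3.

0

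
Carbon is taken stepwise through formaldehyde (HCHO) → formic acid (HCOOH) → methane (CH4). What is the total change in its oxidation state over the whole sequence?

-4

Carbon oxidation states along the series — formaldehyde: 0, formic acid: +2, methane: -4.
Net change = -4 − (0) = -4.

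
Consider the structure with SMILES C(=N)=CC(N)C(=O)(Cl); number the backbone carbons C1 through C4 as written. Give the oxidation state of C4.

Each bond to a more electronegative atom (O, N, halogen) counts +1, each bond to a less electronegative atom (H, metal, B, Si) counts −1, and each C–C bond counts 0.
C4 has one bond to C (0), a double bond to O (2×+1 = +2), one bond to Cl (+1).
Oxidation state = 0 + 2 + 1 = +3.

+3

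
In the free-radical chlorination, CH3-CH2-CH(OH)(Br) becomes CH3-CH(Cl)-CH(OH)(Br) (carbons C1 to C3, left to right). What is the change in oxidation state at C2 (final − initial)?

+2

Before: C2 has 2 bonds to C, 2 bonds to H → oxidation state -2.
After: C2 has 2 bonds to C, 1 bond to H, 1 bond to Cl → oxidation state 0.
Δ = 0 − (-2) = +2, so this is an oxidation at C2.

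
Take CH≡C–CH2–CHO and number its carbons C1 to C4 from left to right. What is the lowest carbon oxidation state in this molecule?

-2

Count +1 for every bond to an atom more electronegative than carbon and −1 for every bond to one less electronegative; C–C bonds are 0. Tallying each carbon:
C1: 3C, 1H → 0 − 1 = -1
C2: 4C → 0 = 0
C3: 2C, 2H → 0 − 2 = -2
C4: 1C, 1H, 2O → 0 − 1 + 2 = +1
The lowest value is -2.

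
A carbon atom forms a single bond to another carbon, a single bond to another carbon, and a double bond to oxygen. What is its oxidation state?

The carbon has one bond to C (0), one bond to C (0), a double bond to O (2×+1 = +2).
Oxidation state = 0 + 0 + 2 = +2.

+2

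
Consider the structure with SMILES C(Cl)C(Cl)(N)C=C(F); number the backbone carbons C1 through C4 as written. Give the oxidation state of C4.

Each bond to a more electronegative atom (O, N, halogen) counts +1, each bond to a less electronegative atom (H, metal, B, Si) counts −1, and each C–C bond counts 0.
C4 has a double bond to C (2×0 = 0), one bond to F (+1), one bond to H (-1).
Oxidation state = 0 + 1 − 1 = 0.

0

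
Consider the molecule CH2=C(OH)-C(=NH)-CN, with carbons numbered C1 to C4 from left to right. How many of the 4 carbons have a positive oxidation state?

3

Each bond to a more electronegative atom (O, N, halogen) counts +1, each bond to a less electronegative atom (H, metal, B, Si) counts −1, and each C–C bond counts 0. Tallying each carbon:
C1: 2C, 2H → 0 − 2 = -2
C2: 3C, 1O → 0 + 1 = +1
C3: 2C, 2N → 0 + 2 = +2
C4: 1C, 3N → 0 + 3 = +3
3 carbons (C2, C3, C4) meet the condition.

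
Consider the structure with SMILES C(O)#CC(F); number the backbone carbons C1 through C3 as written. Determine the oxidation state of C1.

C1 has a triple bond to C (3×0 = 0), one bond to O (+1).
Oxidation state = 0 + 1 = +1.

+1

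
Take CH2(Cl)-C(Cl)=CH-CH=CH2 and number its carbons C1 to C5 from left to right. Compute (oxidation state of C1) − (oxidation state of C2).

C1: 1C, 2H, 1Cl → 0 − 2 + 1 = -1
C2: 3C, 1Cl → 0 + 1 = +1
Difference: -1 − (+1) = -2.

-2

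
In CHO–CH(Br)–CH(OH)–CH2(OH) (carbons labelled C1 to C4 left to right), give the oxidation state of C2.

0

C2 has one bond to C (0), one bond to C (0), one bond to H (-1), one bond to Br (+1).
Oxidation state = 0 + 0 − 1 + 1 = 0.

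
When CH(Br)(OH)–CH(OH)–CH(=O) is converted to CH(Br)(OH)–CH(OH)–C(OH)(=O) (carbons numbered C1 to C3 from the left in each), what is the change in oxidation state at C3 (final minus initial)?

+2

Before: C3 has 1 bond to C, 1 bond to H, 2 bonds to O → oxidation state +1.
After: C3 has 1 bond to C, 3 bonds to O → oxidation state +3.
Δ = +3 − (+1) = +2, so this is an oxidation at C3.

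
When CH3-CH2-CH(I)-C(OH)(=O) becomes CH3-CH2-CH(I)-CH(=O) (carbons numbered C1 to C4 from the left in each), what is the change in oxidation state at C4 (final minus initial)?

-2

Before: C4 has 1 bond to C, 3 bonds to O → oxidation state +3.
After: C4 has 1 bond to C, 1 bond to H, 2 bonds to O → oxidation state +1.
Δ = +1 − (+3) = -2, so this is a reduction at C4.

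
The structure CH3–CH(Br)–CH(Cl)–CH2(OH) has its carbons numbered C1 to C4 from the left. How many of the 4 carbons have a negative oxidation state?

2

Bonds to more-electronegative neighbours contribute +1 each, bonds to H or metals contribute −1 each, and C–C bonds contribute 0. Tallying each carbon:
C1: 1C, 3H → 0 − 3 = -3
C2: 2C, 1H, 1Br → 0 − 1 + 1 = 0
C3: 2C, 1H, 1Cl → 0 − 1 + 1 = 0
C4: 1C, 2H, 1O → 0 − 2 + 1 = -1
2 carbons (C1, C4) meet the condition.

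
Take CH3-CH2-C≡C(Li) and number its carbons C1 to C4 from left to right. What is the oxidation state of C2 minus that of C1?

C2: 2C, 2H → 0 − 2 = -2
C1: 1C, 3H → 0 − 3 = -3
Difference: -2 − (-3) = +1.

+1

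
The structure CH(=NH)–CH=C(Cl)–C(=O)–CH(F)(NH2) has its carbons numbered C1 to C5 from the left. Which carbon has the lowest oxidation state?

C2

Tallying each carbon's bonds:
C1: 1C, 1H, 2N → 0 − 1 + 2 = +1
C2: 3C, 1H → 0 − 1 = -1
C3: 3C, 1Cl → 0 + 1 = +1
C4: 2C, 2O → 0 + 2 = +2
C5: 1C, 1H, 1N, 1F → 0 − 1 + 1 + 1 = +1
The most reduced carbon is C2 at -1.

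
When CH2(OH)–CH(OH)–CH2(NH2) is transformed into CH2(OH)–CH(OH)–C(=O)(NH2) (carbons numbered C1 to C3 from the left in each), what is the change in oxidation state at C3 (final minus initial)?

Before: C3 has 1 bond to C, 2 bonds to H, 1 bond to N → oxidation state -1.
After: C3 has 1 bond to C, 2 bonds to O, 1 bond to N → oxidation state +3.
Δ = +3 − (-1) = +4, so this is an oxidation at C3.

+4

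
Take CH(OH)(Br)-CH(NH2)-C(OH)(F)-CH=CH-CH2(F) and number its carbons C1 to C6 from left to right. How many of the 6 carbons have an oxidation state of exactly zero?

Tallying each carbon's bonds:
C1: 1C, 1H, 1O, 1Br → 0 − 1 + 1 + 1 = +1
C2: 2C, 1H, 1N → 0 − 1 + 1 = 0
C3: 2C, 1O, 1F → 0 + 1 + 1 = +2
C4: 3C, 1H → 0 − 1 = -1
C5: 3C, 1H → 0 − 1 = -1
C6: 1C, 2H, 1F → 0 − 2 + 1 = -1
1 carbon (C2) meets the condition.

1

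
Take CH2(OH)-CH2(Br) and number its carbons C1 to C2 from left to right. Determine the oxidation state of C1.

C1 has one bond to C (0), one bond to H (-1), one bond to H (-1), one bond to O (+1).
Oxidation state = 0 − 1 − 1 + 1 = -1.

-1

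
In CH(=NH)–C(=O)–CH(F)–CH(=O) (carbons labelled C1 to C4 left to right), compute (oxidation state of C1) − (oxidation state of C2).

C1: 1C, 1H, 2N → 0 − 1 + 2 = +1
C2: 2C, 2O → 0 + 2 = +2
Difference: +1 − (+2) = -1.

-1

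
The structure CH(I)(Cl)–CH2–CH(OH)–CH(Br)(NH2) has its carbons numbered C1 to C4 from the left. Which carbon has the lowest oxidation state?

Count +1 for every bond to an atom more electronegative than carbon and −1 for every bond to one less electronegative; C–C bonds are 0. Tallying each carbon:
C1: 1C, 1H, 1Cl, 1I → 0 − 1 + 1 + 1 = +1
C2: 2C, 2H → 0 − 2 = -2
C3: 2C, 1H, 1O → 0 − 1 + 1 = 0
C4: 1C, 1H, 1N, 1Br → 0 − 1 + 1 + 1 = +1
The most reduced carbon is C2 at -2.

C2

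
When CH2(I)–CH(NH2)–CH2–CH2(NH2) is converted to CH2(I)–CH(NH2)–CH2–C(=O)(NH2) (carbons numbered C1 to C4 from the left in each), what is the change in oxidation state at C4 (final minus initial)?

+4

Before: C4 has 1 bond to C, 2 bonds to H, 1 bond to N → oxidation state -1.
After: C4 has 1 bond to C, 2 bonds to O, 1 bond to N → oxidation state +3.
Δ = +3 − (-1) = +4, so this is an oxidation at C4.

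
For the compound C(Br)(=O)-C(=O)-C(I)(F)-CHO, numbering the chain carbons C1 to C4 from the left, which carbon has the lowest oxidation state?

Assign +1 per bond to O/N/halogen, −1 per bond to H or an electropositive element, and 0 per bond to carbon. Tallying each carbon:
C1: 1C, 2O, 1Br → 0 + 2 + 1 = +3
C2: 2C, 2O → 0 + 2 = +2
C3: 2C, 1F, 1I → 0 + 1 + 1 = +2
C4: 1C, 1H, 2O → 0 − 1 + 2 = +1
The most reduced carbon is C4 at +1.

C4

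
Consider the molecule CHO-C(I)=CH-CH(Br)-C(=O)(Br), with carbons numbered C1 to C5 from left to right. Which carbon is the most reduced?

C3

Assign +1 per bond to O/N/halogen, −1 per bond to H or an electropositive element, and 0 per bond to carbon. Tallying each carbon:
C1: 1C, 1H, 2O → 0 − 1 + 2 = +1
C2: 3C, 1I → 0 + 1 = +1
C3: 3C, 1H → 0 − 1 = -1
C4: 2C, 1H, 1Br → 0 − 1 + 1 = 0
C5: 1C, 2O, 1Br → 0 + 2 + 1 = +3
The most reduced carbon is C3 at -1.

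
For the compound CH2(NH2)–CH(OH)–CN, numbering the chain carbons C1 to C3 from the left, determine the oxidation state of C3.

Count +1 for every bond to an atom more electronegative than carbon and −1 for every bond to one less electronegative; C–C bonds are 0.
C3 has one bond to C (0), a triple bond to N (3×+1 = +3).
Oxidation state = 0 + 3 = +3.

+3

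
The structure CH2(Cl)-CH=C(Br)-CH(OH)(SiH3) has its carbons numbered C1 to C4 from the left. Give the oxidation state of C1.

-1

C1 has one bond to C (0), one bond to H (-1), one bond to H (-1), one bond to Cl (+1).
Oxidation state = 0 − 1 − 1 + 1 = -1.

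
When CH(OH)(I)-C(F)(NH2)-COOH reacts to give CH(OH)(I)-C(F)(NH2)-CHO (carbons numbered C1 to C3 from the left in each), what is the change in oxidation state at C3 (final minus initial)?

-2

Before: C3 has 1 bond to C, 3 bonds to O → oxidation state +3.
After: C3 has 1 bond to C, 1 bond to H, 2 bonds to O → oxidation state +1.
Δ = +1 − (+3) = -2, so this is a reduction at C3.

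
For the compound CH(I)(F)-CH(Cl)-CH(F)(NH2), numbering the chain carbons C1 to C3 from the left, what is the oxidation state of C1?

+1

Assign +1 per bond to O/N/halogen, −1 per bond to H or an electropositive element, and 0 per bond to carbon.
C1 has one bond to C (0), one bond to H (-1), one bond to I (+1), one bond to F (+1).
Oxidation state = 0 − 1 + 1 + 1 = +1.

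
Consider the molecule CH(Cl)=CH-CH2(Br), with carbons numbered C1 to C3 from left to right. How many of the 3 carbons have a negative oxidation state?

Each bond to a more electronegative atom (O, N, halogen) counts +1, each bond to a less electronegative atom (H, metal, B, Si) counts −1, and each C–C bond counts 0. Tallying each carbon:
C1: 2C, 1H, 1Cl → 0 − 1 + 1 = 0
C2: 3C, 1H → 0 − 1 = -1
C3: 1C, 2H, 1Br → 0 − 2 + 1 = -1
2 carbons (C2, C3) meet the condition.

2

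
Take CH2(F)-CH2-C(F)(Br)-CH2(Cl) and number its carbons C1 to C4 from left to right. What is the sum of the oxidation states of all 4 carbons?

Each bond to a more electronegative atom (O, N, halogen) counts +1, each bond to a less electronegative atom (H, metal, B, Si) counts −1, and each C–C bond counts 0. Tallying each carbon:
C1: 1C, 2H, 1F → 0 − 2 + 1 = -1
C2: 2C, 2H → 0 − 2 = -2
C3: 2C, 1F, 1Br → 0 + 1 + 1 = +2
C4: 1C, 2H, 1Cl → 0 − 2 + 1 = -1
Sum = -1 − 2 + 2 − 1 = -2.

-2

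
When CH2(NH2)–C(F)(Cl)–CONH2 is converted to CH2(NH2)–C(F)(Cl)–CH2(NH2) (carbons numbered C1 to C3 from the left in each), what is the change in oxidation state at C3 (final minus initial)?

Before: C3 has 1 bond to C, 2 bonds to O, 1 bond to N → oxidation state +3.
After: C3 has 1 bond to C, 2 bonds to H, 1 bond to N → oxidation state -1.
Δ = -1 − (+3) = -4, so this is a reduction at C3.

-4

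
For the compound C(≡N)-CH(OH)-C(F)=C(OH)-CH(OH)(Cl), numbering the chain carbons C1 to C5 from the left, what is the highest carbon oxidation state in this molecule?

+3

Tallying each carbon's bonds:
C1: 1C, 3N → 0 + 3 = +3
C2: 2C, 1H, 1O → 0 − 1 + 1 = 0
C3: 3C, 1F → 0 + 1 = +1
C4: 3C, 1O → 0 + 1 = +1
C5: 1C, 1H, 1O, 1Cl → 0 − 1 + 1 + 1 = +1
The highest value is +3.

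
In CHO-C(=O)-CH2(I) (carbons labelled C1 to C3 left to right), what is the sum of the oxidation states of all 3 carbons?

+2

Tallying each carbon's bonds:
C1: 1C, 1H, 2O → 0 − 1 + 2 = +1
C2: 2C, 2O → 0 + 2 = +2
C3: 1C, 2H, 1I → 0 − 2 + 1 = -1
Sum = +1 + 2 − 1 = +2.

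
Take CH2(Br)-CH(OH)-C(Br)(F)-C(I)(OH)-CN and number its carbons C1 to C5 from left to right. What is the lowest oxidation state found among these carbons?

-1

Tallying each carbon's bonds:
C1: 1C, 2H, 1Br → 0 − 2 + 1 = -1
C2: 2C, 1H, 1O → 0 − 1 + 1 = 0
C3: 2C, 1F, 1Br → 0 + 1 + 1 = +2
C4: 2C, 1O, 1I → 0 + 1 + 1 = +2
C5: 1C, 3N → 0 + 3 = +3
The lowest value is -1.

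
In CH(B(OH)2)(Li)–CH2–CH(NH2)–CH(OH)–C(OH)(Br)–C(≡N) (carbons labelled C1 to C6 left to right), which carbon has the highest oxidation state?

C6

Tallying each carbon's bonds:
C1: 1C, 1H, 1Li, 1B → 0 − 1 − 1 − 1 = -3
C2: 2C, 2H → 0 − 2 = -2
C3: 2C, 1H, 1N → 0 − 1 + 1 = 0
C4: 2C, 1H, 1O → 0 − 1 + 1 = 0
C5: 2C, 1O, 1Br → 0 + 1 + 1 = +2
C6: 1C, 3N → 0 + 3 = +3
The most oxidised carbon is C6 at +3.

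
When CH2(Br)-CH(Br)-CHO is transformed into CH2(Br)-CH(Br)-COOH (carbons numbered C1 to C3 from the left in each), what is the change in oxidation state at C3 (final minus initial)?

Before: C3 has 1 bond to C, 1 bond to H, 2 bonds to O → oxidation state +1.
After: C3 has 1 bond to C, 3 bonds to O → oxidation state +3.
Δ = +3 − (+1) = +2, so this is an oxidation at C3.

+2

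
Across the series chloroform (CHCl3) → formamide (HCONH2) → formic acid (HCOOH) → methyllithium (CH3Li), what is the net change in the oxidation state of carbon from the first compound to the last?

-6

Carbon oxidation states along the series — chloroform: +2, formamide: +2, formic acid: +2, methyllithium: -4.
Net change = -4 − (+2) = -6.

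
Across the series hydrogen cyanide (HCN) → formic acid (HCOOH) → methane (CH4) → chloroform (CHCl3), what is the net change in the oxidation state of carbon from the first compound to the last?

Carbon oxidation states along the series — hydrogen cyanide: +2, formic acid: +2, methane: -4, chloroform: +2.
Net change = +2 − (+2) = 0.

0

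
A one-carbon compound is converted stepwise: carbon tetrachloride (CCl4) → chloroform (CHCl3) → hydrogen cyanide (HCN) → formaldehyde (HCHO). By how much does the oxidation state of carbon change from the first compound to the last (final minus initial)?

-4

Carbon oxidation states along the series — carbon tetrachloride: +4, chloroform: +2, hydrogen cyanide: +2, formaldehyde: 0.
Net change = 0 − (+4) = -4.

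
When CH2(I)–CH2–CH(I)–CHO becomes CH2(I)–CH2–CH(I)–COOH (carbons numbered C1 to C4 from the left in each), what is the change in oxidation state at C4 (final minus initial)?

+2

Before: C4 has 1 bond to C, 1 bond to H, 2 bonds to O → oxidation state +1.
After: C4 has 1 bond to C, 3 bonds to O → oxidation state +3.
Δ = +3 − (+1) = +2, so this is an oxidation at C4.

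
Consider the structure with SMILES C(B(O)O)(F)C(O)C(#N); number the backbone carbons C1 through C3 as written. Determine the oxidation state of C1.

Bonds to more-electronegative neighbours contribute +1 each, bonds to H or metals contribute −1 each, and C–C bonds contribute 0.
C1 has one bond to C (0), one bond to B (-1), one bond to H (-1), one bond to F (+1).
Oxidation state = 0 − 1 − 1 + 1 = -1.

-1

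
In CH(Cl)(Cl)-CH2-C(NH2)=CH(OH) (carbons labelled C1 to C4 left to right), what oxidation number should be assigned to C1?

Each bond to a more electronegative atom (O, N, halogen) counts +1, each bond to a less electronegative atom (H, metal, B, Si) counts −1, and each C–C bond counts 0.
C1 has one bond to C (0), one bond to Cl (+1), one bond to Cl (+1), one bond to H (-1).
Oxidation state = 0 + 1 + 1 − 1 = +1.

+1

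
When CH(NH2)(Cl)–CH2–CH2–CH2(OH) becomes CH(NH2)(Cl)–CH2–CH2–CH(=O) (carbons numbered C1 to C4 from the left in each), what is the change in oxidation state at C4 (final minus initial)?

Before: C4 has 1 bond to C, 2 bonds to H, 1 bond to O → oxidation state -1.
After: C4 has 1 bond to C, 1 bond to H, 2 bonds to O → oxidation state +1.
Δ = +1 − (-1) = +2, so this is an oxidation at C4.

+2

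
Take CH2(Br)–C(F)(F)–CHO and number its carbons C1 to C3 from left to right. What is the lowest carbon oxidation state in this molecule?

Tallying each carbon's bonds:
C1: 1C, 2H, 1Br → 0 − 2 + 1 = -1
C2: 2C, 2F → 0 + 2 = +2
C3: 1C, 1H, 2O → 0 − 1 + 2 = +1
The lowest value is -1.

-1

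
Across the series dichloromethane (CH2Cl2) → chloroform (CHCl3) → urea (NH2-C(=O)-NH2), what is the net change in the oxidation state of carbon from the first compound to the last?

+4

Carbon oxidation states along the series — dichloromethane: 0, chloroform: +2, urea: +4.
Net change = +4 − (0) = +4.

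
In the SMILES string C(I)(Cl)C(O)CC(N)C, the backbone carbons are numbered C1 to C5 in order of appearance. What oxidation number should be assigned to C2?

Bonds to more-electronegative neighbours contribute +1 each, bonds to H or metals contribute −1 each, and C–C bonds contribute 0.
C2 has one bond to C (0), one bond to C (0), one bond to O (+1), one bond to H (-1).
Oxidation state = 0 + 0 + 1 − 1 = 0.

0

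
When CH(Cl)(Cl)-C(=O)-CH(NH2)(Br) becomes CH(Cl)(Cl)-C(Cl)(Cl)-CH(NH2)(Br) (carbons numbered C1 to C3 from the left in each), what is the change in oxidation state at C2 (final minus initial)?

0

Before: C2 has 2 bonds to C, 2 bonds to O → oxidation state +2.
After: C2 has 2 bonds to C, 2 bonds to Cl → oxidation state +2.
Δ = +2 − (+2) = 0, so no net redox change at C2.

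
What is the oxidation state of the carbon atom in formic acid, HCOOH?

Assign +1 per bond to O/N/halogen, −1 per bond to H or an electropositive element, and 0 per bond to carbon.
The carbon has one bond to H (-1), a double bond to O (2×+1 = +2), one bond to O (+1).
Oxidation state = -1 + 2 + 1 = +2.

+2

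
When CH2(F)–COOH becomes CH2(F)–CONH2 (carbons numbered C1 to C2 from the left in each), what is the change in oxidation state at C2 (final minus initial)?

0

Before: C2 has 1 bond to C, 3 bonds to O → oxidation state +3.
After: C2 has 1 bond to C, 2 bonds to O, 1 bond to N → oxidation state +3.
Δ = +3 − (+3) = 0, so no net redox change at C2.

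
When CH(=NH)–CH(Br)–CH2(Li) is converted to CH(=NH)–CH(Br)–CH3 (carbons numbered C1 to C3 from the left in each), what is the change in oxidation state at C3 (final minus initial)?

Before: C3 has 1 bond to C, 2 bonds to H, 1 bond to Li → oxidation state -3.
After: C3 has 1 bond to C, 3 bonds to H → oxidation state -3.
Δ = -3 − (-3) = 0, so no net redox change at C3.

0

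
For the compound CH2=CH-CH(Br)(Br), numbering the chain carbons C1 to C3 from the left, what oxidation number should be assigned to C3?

C3 has one bond to C (0), one bond to Br (+1), one bond to Br (+1), one bond to H (-1).
Oxidation state = 0 + 1 + 1 − 1 = +1.

+1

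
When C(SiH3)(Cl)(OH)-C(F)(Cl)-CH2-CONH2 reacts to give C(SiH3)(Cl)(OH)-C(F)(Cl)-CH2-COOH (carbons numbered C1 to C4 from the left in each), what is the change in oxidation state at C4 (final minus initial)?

Before: C4 has 1 bond to C, 2 bonds to O, 1 bond to N → oxidation state +3.
After: C4 has 1 bond to C, 3 bonds to O → oxidation state +3.
Δ = +3 − (+3) = 0, so no net redox change at C4.

0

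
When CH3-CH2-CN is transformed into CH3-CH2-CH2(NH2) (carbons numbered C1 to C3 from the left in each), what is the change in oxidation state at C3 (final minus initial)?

-4

Before: C3 has 1 bond to C, 3 bonds to N → oxidation state +3.
After: C3 has 1 bond to C, 2 bonds to H, 1 bond to N → oxidation state -1.
Δ = -1 − (+3) = -4, so this is a reduction at C3.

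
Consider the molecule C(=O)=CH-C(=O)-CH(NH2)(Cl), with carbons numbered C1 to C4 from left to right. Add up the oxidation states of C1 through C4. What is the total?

Tallying each carbon's bonds:
C1: 2C, 2O → 0 + 2 = +2
C2: 3C, 1H → 0 − 1 = -1
C3: 2C, 2O → 0 + 2 = +2
C4: 1C, 1H, 1N, 1Cl → 0 − 1 + 1 + 1 = +1
Sum = +2 − 1 + 2 + 1 = +4.

+4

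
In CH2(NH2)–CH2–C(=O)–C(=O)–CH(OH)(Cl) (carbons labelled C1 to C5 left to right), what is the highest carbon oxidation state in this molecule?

+2

Each bond to a more electronegative atom (O, N, halogen) counts +1, each bond to a less electronegative atom (H, metal, B, Si) counts −1, and each C–C bond counts 0. Tallying each carbon:
C1: 1C, 2H, 1N → 0 − 2 + 1 = -1
C2: 2C, 2H → 0 − 2 = -2
C3: 2C, 2O → 0 + 2 = +2
C4: 2C, 2O → 0 + 2 = +2
C5: 1C, 1H, 1O, 1Cl → 0 − 1 + 1 + 1 = +1
The highest value is +2.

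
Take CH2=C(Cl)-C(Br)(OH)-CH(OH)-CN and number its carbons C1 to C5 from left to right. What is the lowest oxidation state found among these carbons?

-2

Tallying each carbon's bonds:
C1: 2C, 2H → 0 − 2 = -2
C2: 3C, 1Cl → 0 + 1 = +1
C3: 2C, 1O, 1Br → 0 + 1 + 1 = +2
C4: 2C, 1H, 1O → 0 − 1 + 1 = 0
C5: 1C, 3N → 0 + 3 = +3
The lowest value is -2.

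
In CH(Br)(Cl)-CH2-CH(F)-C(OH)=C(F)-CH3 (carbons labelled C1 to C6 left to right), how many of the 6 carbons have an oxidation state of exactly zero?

1

Tallying each carbon's bonds:
C1: 1C, 1H, 1Cl, 1Br → 0 − 1 + 1 + 1 = +1
C2: 2C, 2H → 0 − 2 = -2
C3: 2C, 1H, 1F → 0 − 1 + 1 = 0
C4: 3C, 1O → 0 + 1 = +1
C5: 3C, 1F → 0 + 1 = +1
C6: 1C, 3H → 0 − 3 = -3
1 carbon (C3) meets the condition.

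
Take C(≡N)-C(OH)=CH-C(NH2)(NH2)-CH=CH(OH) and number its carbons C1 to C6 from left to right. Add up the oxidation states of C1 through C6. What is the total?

Tallying each carbon's bonds:
C1: 1C, 3N → 0 + 3 = +3
C2: 3C, 1O → 0 + 1 = +1
C3: 3C, 1H → 0 − 1 = -1
C4: 2C, 2N → 0 + 2 = +2
C5: 3C, 1H → 0 − 1 = -1
C6: 2C, 1H, 1O → 0 − 1 + 1 = 0
Sum = +3 + 1 − 1 + 2 − 1 + 0 = +4.

+4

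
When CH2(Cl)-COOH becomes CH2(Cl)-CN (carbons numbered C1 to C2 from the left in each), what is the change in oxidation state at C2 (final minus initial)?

Before: C2 has 1 bond to C, 3 bonds to O → oxidation state +3.
After: C2 has 1 bond to C, 3 bonds to N → oxidation state +3.
Δ = +3 − (+3) = 0, so no net redox change at C2.

0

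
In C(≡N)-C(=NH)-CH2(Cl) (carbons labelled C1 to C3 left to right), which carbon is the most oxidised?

C1

Count +1 for every bond to an atom more electronegative than carbon and −1 for every bond to one less electronegative; C–C bonds are 0. Tallying each carbon:
C1: 1C, 3N → 0 + 3 = +3
C2: 2C, 2N → 0 + 2 = +2
C3: 1C, 2H, 1Cl → 0 − 2 + 1 = -1
The most oxidised carbon is C1 at +3.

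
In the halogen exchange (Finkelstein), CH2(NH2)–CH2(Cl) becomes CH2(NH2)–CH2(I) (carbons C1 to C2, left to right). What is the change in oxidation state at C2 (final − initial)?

0

Before: C2 has 1 bond to C, 2 bonds to H, 1 bond to Cl → oxidation state -1.
After: C2 has 1 bond to C, 2 bonds to H, 1 bond to I → oxidation state -1.
Δ = -1 − (-1) = 0, so no net redox change at C2.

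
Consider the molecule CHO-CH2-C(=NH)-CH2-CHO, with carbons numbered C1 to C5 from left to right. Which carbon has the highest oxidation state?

Tallying each carbon's bonds:
C1: 1C, 1H, 2O → 0 − 1 + 2 = +1
C2: 2C, 2H → 0 − 2 = -2
C3: 2C, 2N → 0 + 2 = +2
C4: 2C, 2H → 0 − 2 = -2
C5: 1C, 1H, 2O → 0 − 1 + 2 = +1
The most oxidised carbon is C3 at +2.

C3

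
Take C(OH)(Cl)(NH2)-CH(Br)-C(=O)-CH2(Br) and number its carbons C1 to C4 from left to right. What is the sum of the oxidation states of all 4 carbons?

+4

Each bond to a more electronegative atom (O, N, halogen) counts +1, each bond to a less electronegative atom (H, metal, B, Si) counts −1, and each C–C bond counts 0. Tallying each carbon:
C1: 1C, 1O, 1N, 1Cl → 0 + 1 + 1 + 1 = +3
C2: 2C, 1H, 1Br → 0 − 1 + 1 = 0
C3: 2C, 2O → 0 + 2 = +2
C4: 1C, 2H, 1Br → 0 − 2 + 1 = -1
Sum = +3 + 0 + 2 − 1 = +4.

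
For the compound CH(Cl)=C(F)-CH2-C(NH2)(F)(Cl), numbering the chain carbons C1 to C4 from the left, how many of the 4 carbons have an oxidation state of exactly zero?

Tallying each carbon's bonds:
C1: 2C, 1H, 1Cl → 0 − 1 + 1 = 0
C2: 3C, 1F → 0 + 1 = +1
C3: 2C, 2H → 0 − 2 = -2
C4: 1C, 1N, 1F, 1Cl → 0 + 1 + 1 + 1 = +3
1 carbon (C1) meets the condition.

1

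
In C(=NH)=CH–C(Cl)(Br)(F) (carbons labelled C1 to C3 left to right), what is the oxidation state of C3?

C3 has one bond to C (0), one bond to Cl (+1), one bond to Br (+1), one bond to F (+1).
Oxidation state = 0 + 1 + 1 + 1 = +3.

+3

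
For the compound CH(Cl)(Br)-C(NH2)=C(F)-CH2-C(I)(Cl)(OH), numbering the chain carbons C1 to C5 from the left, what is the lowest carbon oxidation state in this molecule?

-2

Bonds to more-electronegative neighbours contribute +1 each, bonds to H or metals contribute −1 each, and C–C bonds contribute 0. Tallying each carbon:
C1: 1C, 1H, 1Cl, 1Br → 0 − 1 + 1 + 1 = +1
C2: 3C, 1N → 0 + 1 = +1
C3: 3C, 1F → 0 + 1 = +1
C4: 2C, 2H → 0 − 2 = -2
C5: 1C, 1O, 1Cl, 1I → 0 + 1 + 1 + 1 = +3
The lowest value is -2.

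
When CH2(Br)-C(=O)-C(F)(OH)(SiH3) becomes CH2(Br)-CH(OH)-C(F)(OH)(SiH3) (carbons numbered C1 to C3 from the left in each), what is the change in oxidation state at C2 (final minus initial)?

-2

Before: C2 has 2 bonds to C, 2 bonds to O → oxidation state +2.
After: C2 has 2 bonds to C, 1 bond to H, 1 bond to O → oxidation state 0.
Δ = 0 − (+2) = -2, so this is a reduction at C2.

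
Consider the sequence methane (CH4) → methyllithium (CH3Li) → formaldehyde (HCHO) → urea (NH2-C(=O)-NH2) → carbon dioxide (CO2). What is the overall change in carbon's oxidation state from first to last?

Carbon oxidation states along the series — methane: -4, methyllithium: -4, formaldehyde: 0, urea: +4, carbon dioxide: +4.
Net change = +4 − (-4) = +8.

+8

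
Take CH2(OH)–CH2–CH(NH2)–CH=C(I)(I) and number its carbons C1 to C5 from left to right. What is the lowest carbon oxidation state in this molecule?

Bonds to more-electronegative neighbours contribute +1 each, bonds to H or metals contribute −1 each, and C–C bonds contribute 0. Tallying each carbon:
C1: 1C, 2H, 1O → 0 − 2 + 1 = -1
C2: 2C, 2H → 0 − 2 = -2
C3: 2C, 1H, 1N → 0 − 1 + 1 = 0
C4: 3C, 1H → 0 − 1 = -1
C5: 2C, 2I → 0 + 2 = +2
The lowest value is -2.

-2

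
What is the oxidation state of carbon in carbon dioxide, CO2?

+4

Assign +1 per bond to O/N/halogen, −1 per bond to H or an electropositive element, and 0 per bond to carbon.
The carbon has a double bond to O (2×+1 = +2), a double bond to O (2×+1 = +2).
Oxidation state = +2 + 2 = +4.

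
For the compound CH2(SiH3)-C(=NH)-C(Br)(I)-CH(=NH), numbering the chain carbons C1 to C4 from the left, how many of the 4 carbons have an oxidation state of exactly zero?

0

Tallying each carbon's bonds:
C1: 1C, 2H, 1Si → 0 − 2 − 1 = -3
C2: 2C, 2N → 0 + 2 = +2
C3: 2C, 1Br, 1I → 0 + 1 + 1 = +2
C4: 1C, 1H, 2N → 0 − 1 + 2 = +1
0 carbons meet the condition.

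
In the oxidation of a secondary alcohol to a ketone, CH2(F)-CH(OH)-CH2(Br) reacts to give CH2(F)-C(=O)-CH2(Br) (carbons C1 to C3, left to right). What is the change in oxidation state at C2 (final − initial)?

+2

Before: C2 has 2 bonds to C, 1 bond to H, 1 bond to O → oxidation state 0.
After: C2 has 2 bonds to C, 2 bonds to O → oxidation state +2.
Δ = +2 − (0) = +2, so this is an oxidation at C2.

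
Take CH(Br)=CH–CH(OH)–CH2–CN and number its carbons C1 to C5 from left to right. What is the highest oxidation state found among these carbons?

+3

Count +1 for every bond to an atom more electronegative than carbon and −1 for every bond to one less electronegative; C–C bonds are 0. Tallying each carbon:
C1: 2C, 1H, 1Br → 0 − 1 + 1 = 0
C2: 3C, 1H → 0 − 1 = -1
C3: 2C, 1H, 1O → 0 − 1 + 1 = 0
C4: 2C, 2H → 0 − 2 = -2
C5: 1C, 3N → 0 + 3 = +3
The highest value is +3.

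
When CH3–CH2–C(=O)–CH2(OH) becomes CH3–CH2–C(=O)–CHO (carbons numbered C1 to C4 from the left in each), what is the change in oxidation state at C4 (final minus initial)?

Before: C4 has 1 bond to C, 2 bonds to H, 1 bond to O → oxidation state -1.
After: C4 has 1 bond to C, 1 bond to H, 2 bonds to O → oxidation state +1.
Δ = +1 − (-1) = +2, so this is an oxidation at C4.

+2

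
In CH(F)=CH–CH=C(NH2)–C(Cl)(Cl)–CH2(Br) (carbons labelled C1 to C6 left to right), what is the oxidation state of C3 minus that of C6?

0

C3: 3C, 1H → 0 − 1 = -1
C6: 1C, 2H, 1Br → 0 − 2 + 1 = -1
Difference: -1 − (-1) = 0.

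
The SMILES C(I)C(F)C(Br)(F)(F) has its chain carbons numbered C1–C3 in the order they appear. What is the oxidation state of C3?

+3

Assign +1 per bond to O/N/halogen, −1 per bond to H or an electropositive element, and 0 per bond to carbon.
C3 has one bond to C (0), one bond to Br (+1), one bond to F (+1), one bond to F (+1).
Oxidation state = 0 + 1 + 1 + 1 = +3.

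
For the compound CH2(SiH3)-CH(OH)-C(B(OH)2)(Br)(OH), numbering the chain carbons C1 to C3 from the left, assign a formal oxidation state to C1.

C1 has one bond to C (0), one bond to H (-1), one bond to H (-1), one bond to Si (-1).
Oxidation state = 0 − 1 − 1 − 1 = -3.

-3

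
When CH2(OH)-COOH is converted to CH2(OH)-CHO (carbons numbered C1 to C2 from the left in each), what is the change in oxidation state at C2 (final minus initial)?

-2

Before: C2 has 1 bond to C, 3 bonds to O → oxidation state +3.
After: C2 has 1 bond to C, 1 bond to H, 2 bonds to O → oxidation state +1.
Δ = +1 − (+3) = -2, so this is a reduction at C2.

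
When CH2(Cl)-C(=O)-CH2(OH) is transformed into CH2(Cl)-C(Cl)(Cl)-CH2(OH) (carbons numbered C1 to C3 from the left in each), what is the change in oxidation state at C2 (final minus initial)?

0

Before: C2 has 2 bonds to C, 2 bonds to O → oxidation state +2.
After: C2 has 2 bonds to C, 2 bonds to Cl → oxidation state +2.
Δ = +2 − (+2) = 0, so no net redox change at C2.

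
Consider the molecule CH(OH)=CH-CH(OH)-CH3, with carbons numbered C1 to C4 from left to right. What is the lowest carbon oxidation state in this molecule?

-3

Count +1 for every bond to an atom more electronegative than carbon and −1 for every bond to one less electronegative; C–C bonds are 0. Tallying each carbon:
C1: 2C, 1H, 1O → 0 − 1 + 1 = 0
C2: 3C, 1H → 0 − 1 = -1
C3: 2C, 1H, 1O → 0 − 1 + 1 = 0
C4: 1C, 3H → 0 − 3 = -3
The lowest value is -3.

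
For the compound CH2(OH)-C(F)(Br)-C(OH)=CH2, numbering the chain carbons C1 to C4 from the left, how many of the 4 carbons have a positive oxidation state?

2

Bonds to more-electronegative neighbours contribute +1 each, bonds to H or metals contribute −1 each, and C–C bonds contribute 0. Tallying each carbon:
C1: 1C, 2H, 1O → 0 − 2 + 1 = -1
C2: 2C, 1F, 1Br → 0 + 1 + 1 = +2
C3: 3C, 1O → 0 + 1 = +1
C4: 2C, 2H → 0 − 2 = -2
2 carbons (C2, C3) meet the condition.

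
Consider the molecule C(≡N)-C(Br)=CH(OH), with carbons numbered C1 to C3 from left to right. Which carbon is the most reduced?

C3

Count +1 for every bond to an atom more electronegative than carbon and −1 for every bond to one less electronegative; C–C bonds are 0. Tallying each carbon:
C1: 1C, 3N → 0 + 3 = +3
C2: 3C, 1Br → 0 + 1 = +1
C3: 2C, 1H, 1O → 0 − 1 + 1 = 0
The most reduced carbon is C3 at 0.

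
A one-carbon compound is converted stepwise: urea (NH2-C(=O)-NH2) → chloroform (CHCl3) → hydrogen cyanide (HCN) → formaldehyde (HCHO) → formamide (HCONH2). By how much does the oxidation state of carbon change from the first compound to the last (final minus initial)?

-2

Carbon oxidation states along the series — urea: +4, chloroform: +2, hydrogen cyanide: +2, formaldehyde: 0, formamide: +2.
Net change = +2 − (+4) = -2.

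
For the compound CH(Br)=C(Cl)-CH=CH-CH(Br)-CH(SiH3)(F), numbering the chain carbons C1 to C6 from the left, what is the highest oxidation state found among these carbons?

+1

Tallying each carbon's bonds:
C1: 2C, 1H, 1Br → 0 − 1 + 1 = 0
C2: 3C, 1Cl → 0 + 1 = +1
C3: 3C, 1H → 0 − 1 = -1
C4: 3C, 1H → 0 − 1 = -1
C5: 2C, 1H, 1Br → 0 − 1 + 1 = 0
C6: 1C, 1H, 1F, 1Si → 0 − 1 + 1 − 1 = -1
The highest value is +1.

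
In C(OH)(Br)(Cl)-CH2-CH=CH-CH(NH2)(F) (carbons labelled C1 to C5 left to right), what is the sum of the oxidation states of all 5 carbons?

Tallying each carbon's bonds:
C1: 1C, 1O, 1Cl, 1Br → 0 + 1 + 1 + 1 = +3
C2: 2C, 2H → 0 − 2 = -2
C3: 3C, 1H → 0 − 1 = -1
C4: 3C, 1H → 0 − 1 = -1
C5: 1C, 1H, 1N, 1F → 0 − 1 + 1 + 1 = +1
Sum = +3 − 2 − 1 − 1 + 1 = 0.

0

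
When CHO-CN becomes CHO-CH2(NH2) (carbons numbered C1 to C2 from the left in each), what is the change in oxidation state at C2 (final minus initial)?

-4

Before: C2 has 1 bond to C, 3 bonds to N → oxidation state +3.
After: C2 has 1 bond to C, 2 bonds to H, 1 bond to N → oxidation state -1.
Δ = -1 − (+3) = -4, so this is a reduction at C2.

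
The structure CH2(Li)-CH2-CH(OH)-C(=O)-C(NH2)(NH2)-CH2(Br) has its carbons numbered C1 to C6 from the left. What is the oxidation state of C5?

+2

C5 has one bond to C (0), one bond to C (0), one bond to N (+1), one bond to N (+1).
Oxidation state = 0 + 0 + 1 + 1 = +2.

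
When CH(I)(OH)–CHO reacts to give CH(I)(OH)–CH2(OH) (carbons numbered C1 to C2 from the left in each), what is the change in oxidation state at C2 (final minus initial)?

-2

Before: C2 has 1 bond to C, 1 bond to H, 2 bonds to O → oxidation state +1.
After: C2 has 1 bond to C, 2 bonds to H, 1 bond to O → oxidation state -1.
Δ = -1 − (+1) = -2, so this is a reduction at C2.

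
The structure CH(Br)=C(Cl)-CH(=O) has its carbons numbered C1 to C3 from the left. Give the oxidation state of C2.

+1

C2 has a double bond to C (2×0 = 0), one bond to C (0), one bond to Cl (+1).
Oxidation state = 0 + 0 + 1 = +1.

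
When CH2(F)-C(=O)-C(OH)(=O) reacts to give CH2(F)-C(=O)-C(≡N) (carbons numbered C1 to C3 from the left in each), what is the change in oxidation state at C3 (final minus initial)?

Before: C3 has 1 bond to C, 3 bonds to O → oxidation state +3.
After: C3 has 1 bond to C, 3 bonds to N → oxidation state +3.
Δ = +3 − (+3) = 0, so no net redox change at C3.

0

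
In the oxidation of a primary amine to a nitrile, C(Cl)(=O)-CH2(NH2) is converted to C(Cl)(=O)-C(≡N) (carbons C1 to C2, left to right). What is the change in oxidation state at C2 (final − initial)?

+4

Before: C2 has 1 bond to C, 2 bonds to H, 1 bond to N → oxidation state -1.
After: C2 has 1 bond to C, 3 bonds to N → oxidation state +3.
Δ = +3 − (-1) = +4, so this is an oxidation at C2.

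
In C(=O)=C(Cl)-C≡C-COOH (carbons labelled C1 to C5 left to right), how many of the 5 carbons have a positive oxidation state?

Tallying each carbon's bonds:
C1: 2C, 2O → 0 + 2 = +2
C2: 3C, 1Cl → 0 + 1 = +1
C3: 4C → 0 = 0
C4: 4C → 0 = 0
C5: 1C, 3O → 0 + 3 = +3
3 carbons (C1, C2, C5) meet the condition.

3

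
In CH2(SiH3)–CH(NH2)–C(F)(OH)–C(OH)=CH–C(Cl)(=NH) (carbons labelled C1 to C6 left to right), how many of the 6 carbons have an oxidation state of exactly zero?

1

Count +1 for every bond to an atom more electronegative than carbon and −1 for every bond to one less electronegative; C–C bonds are 0. Tallying each carbon:
C1: 1C, 2H, 1Si → 0 − 2 − 1 = -3
C2: 2C, 1H, 1N → 0 − 1 + 1 = 0
C3: 2C, 1O, 1F → 0 + 1 + 1 = +2
C4: 3C, 1O → 0 + 1 = +1
C5: 3C, 1H → 0 − 1 = -1
C6: 1C, 2N, 1Cl → 0 + 2 + 1 = +3
1 carbon (C2) meets the condition.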